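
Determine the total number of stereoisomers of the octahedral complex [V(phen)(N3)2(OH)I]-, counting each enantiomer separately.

6

An octahedron has six vertices in three trans pairs; every non-trans pair is cis.
Each phen is bidentate and must span two cis positions.
Systematic placement gives 4 geometric isomers: N3 cis (3 arrangements, 2 chiral); N3 trans.
Of these, 2 lack any improper symmetry element and so occur as enantiomeric pairs, giving 4 + 2 = 6 stereoisomers in total.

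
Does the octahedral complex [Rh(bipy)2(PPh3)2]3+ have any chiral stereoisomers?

yes

In an octahedral complex each vertex has one trans partner and four cis neighbours.
Each bipy is bidentate and must span two cis positions.
Systematic placement gives 2 geometric isomers: PPh3 trans; PPh3 cis (chiral).
One of these lacks any improper symmetry element and so occurs as an enantiomeric pair, giving 2 + 1 = 3 stereoisomers in total.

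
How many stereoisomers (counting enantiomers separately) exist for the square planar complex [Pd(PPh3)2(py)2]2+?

2

The distinct arrangements are (2 in all): PPh3 cis; PPh3 trans.
Each arrangement has an internal mirror plane or centre of symmetry, so none is chiral.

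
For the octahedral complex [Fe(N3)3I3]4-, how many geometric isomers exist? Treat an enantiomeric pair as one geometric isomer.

Systematic placement gives 2 geometric isomers: N3 mer; N3 fac.

2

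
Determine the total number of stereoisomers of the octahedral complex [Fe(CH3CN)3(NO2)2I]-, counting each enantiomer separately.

An octahedron has six vertices in three trans pairs; every non-trans pair is cis.
Systematic placement gives 3 geometric isomers: CH3CN mer, NO2 trans; CH3CN mer, NO2 cis; CH3CN fac, NO2 cis.
Each arrangement has an internal mirror plane or centre of symmetry, so none is chiral.

3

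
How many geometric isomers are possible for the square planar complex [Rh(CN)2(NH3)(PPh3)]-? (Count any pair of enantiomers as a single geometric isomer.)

A square has two trans pairs of vertices; adjacent vertices are cis.
Working through the distinct placements yields 2 geometric isomers: CN cis; CN trans.

2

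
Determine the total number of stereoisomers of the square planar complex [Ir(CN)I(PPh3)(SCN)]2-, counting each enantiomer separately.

3

A square has two trans pairs of vertices; adjacent vertices are cis.
Working through the distinct placements yields 3 geometric isomers: (CN/PPh3 trans, I/SCN trans); (CN/SCN trans, I/PPh3 trans); (CN/I trans, PPh3/SCN trans).
Each arrangement has an internal mirror plane or centre of symmetry, so none is chiral.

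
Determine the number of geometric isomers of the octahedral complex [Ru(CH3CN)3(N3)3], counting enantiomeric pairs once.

In an octahedral complex each vertex has one trans partner and four cis neighbours.
Working through the distinct placements yields 2 geometric isomers: CH3CN mer; CH3CN fac.

2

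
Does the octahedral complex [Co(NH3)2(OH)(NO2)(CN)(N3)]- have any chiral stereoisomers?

An octahedron has six vertices in three trans pairs; every non-trans pair is cis.
Systematic enumeration (placing each ligand type in turn and discarding arrangements equivalent by rotation or reflection) gives 9 geometric isomers.
Of these, 6 lack any improper symmetry element and so occur as enantiomeric pairs, giving 9 + 6 = 15 stereoisomers in total.

yes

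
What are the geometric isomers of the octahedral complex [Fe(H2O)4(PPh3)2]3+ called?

cis and trans

Systematic placement gives 2 geometric isomers: PPh3 trans; PPh3 cis.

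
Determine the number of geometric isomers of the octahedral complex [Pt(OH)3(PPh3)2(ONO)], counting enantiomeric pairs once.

The six octahedral sites form three mutually perpendicular trans pairs.
The distinct arrangements are (3 in all): OH mer, PPh3 trans; OH mer, PPh3 cis; OH fac, PPh3 cis.

3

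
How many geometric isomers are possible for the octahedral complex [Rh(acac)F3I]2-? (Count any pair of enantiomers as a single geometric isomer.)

In an octahedral complex each vertex has one trans partner and four cis neighbours.
Each acac is bidentate and must span two cis positions.
There are 2 geometric isomers: F mer; F fac.

2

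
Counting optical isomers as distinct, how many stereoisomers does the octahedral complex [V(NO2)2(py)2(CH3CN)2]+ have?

An octahedron has six vertices in three trans pairs; every non-trans pair is cis.
Systematic placement gives 5 geometric isomers: NO2 trans, py trans, CH3CN trans; NO2 cis, py cis, CH3CN trans; NO2 cis, py trans, CH3CN cis; NO2 cis, py cis, CH3CN cis (chiral); NO2 trans, py cis, CH3CN cis.
One of these lacks any improper symmetry element and so occurs as an enantiomeric pair, giving 5 + 1 = 6 stereoisomers in total.

6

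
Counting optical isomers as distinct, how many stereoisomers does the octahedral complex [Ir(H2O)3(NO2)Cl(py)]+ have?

5

An octahedron has six vertices in three trans pairs; every non-trans pair is cis.
The distinct arrangements are (4 in all): H2O mer (3 arrangements); H2O fac (chiral).
One of these lacks any improper symmetry element and so occurs as an enantiomeric pair, giving 4 + 1 = 5 stereoisomers in total.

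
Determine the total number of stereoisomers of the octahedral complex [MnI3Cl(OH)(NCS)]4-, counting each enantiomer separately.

An octahedron has six vertices in three trans pairs; every non-trans pair is cis.
The distinct arrangements are (4 in all): I mer (3 arrangements); I fac (chiral).
One of these lacks any improper symmetry element and so occurs as an enantiomeric pair, giving 4 + 1 = 5 stereoisomers in total.

5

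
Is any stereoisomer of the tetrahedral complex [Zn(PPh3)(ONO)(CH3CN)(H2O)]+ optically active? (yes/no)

In a tetrahedral complex all four positions are equivalent and every pair of ligands is adjacent — there is no cis/trans distinction.
Only one geometric arrangement is possible; it has no improper symmetry element, so it exists as a pair of enantiomers (2 stereoisomers).

yes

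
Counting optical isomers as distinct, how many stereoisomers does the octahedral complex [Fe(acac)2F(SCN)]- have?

3

Each acac is bidentate and must span two cis positions.
There are 2 geometric isomers: F and SCN mutually trans; F and SCN mutually cis (chiral).
One of these lacks any improper symmetry element and so occurs as an enantiomeric pair, giving 2 + 1 = 3 stereoisomers in total.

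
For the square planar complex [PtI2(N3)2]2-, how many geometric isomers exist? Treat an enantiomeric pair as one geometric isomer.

There are 2 geometric isomers: I cis; I trans.

2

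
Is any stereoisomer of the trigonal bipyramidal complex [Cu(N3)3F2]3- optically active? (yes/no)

In a trigonal bipyramid the two axial positions differ from the three equatorial ones.
Systematic placement gives 3 geometric isomers: F both axial; F one axial, one equatorial; F both equatorial.
Each arrangement has an internal mirror plane or centre of symmetry, so none is chiral.

no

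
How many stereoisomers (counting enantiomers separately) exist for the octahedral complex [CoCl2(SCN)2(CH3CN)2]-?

An octahedron has six vertices in three trans pairs; every non-trans pair is cis.
Working through the distinct placements yields 5 geometric isomers: Cl trans, SCN trans, CH3CN trans; Cl cis, SCN cis, CH3CN trans; Cl cis, SCN trans, CH3CN cis; Cl cis, SCN cis, CH3CN cis (chiral); Cl trans, SCN cis, CH3CN cis.
One of these lacks any improper symmetry element and so occurs as an enantiomeric pair, giving 5 + 1 = 6 stereoisomers in total.

6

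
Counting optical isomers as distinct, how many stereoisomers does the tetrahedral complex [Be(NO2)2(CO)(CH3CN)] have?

1

Only one geometric arrangement is possible.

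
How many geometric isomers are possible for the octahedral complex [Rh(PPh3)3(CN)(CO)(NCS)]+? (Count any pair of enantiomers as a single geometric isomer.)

4

Working through the distinct placements yields 4 geometric isomers: PPh3 mer (3 arrangements); PPh3 fac (chiral).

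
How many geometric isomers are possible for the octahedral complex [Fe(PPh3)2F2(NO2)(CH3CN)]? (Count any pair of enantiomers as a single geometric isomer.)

An octahedron has six vertices in three trans pairs; every non-trans pair is cis.
There are 6 geometric isomers: PPh3 trans, F cis; PPh3 cis, F cis (3 arrangements, 2 chiral); PPh3 trans, F trans; PPh3 cis, F trans.

6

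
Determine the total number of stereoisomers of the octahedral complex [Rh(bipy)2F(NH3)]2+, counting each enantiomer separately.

An octahedron has six vertices in three trans pairs; every non-trans pair is cis.
Each bipy is bidentate and must span two cis positions.
There are 2 geometric isomers: F and NH3 mutually trans; F and NH3 mutually cis (chiral).
One of these lacks any improper symmetry element and so occurs as an enantiomeric pair, giving 2 + 1 = 3 stereoisomers in total.

3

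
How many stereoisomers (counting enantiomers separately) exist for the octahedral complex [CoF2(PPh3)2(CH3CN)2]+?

The distinct arrangements are (5 in all): F trans, PPh3 trans, CH3CN trans; F cis, PPh3 cis, CH3CN trans; F cis, PPh3 trans, CH3CN cis; F cis, PPh3 cis, CH3CN cis (chiral); F trans, PPh3 cis, CH3CN cis.
One of these lacks any improper symmetry element and so occurs as an enantiomeric pair, giving 5 + 1 = 6 stereoisomers in total.

6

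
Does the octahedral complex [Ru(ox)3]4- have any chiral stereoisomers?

The six octahedral sites form three mutually perpendicular trans pairs.
Each ox is bidentate and must span two cis positions.
Only one geometric arrangement is possible; it has no improper symmetry element, so it exists as a pair of enantiomers (2 stereoisomers).

yes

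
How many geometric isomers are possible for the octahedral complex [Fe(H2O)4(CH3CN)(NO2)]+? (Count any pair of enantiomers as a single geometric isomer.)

2

The six octahedral sites form three mutually perpendicular trans pairs.
Working through the distinct placements yields 2 geometric isomers: CH3CN and NO2 mutually cis; CH3CN and NO2 mutually trans.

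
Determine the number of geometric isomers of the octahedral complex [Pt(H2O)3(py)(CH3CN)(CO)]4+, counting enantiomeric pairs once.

4

In an octahedral complex each vertex has one trans partner and four cis neighbours.
Working through the distinct placements yields 4 geometric isomers: H2O mer (3 arrangements); H2O fac (chiral).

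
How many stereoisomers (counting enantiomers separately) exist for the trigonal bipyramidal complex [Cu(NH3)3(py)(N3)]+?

A trigonal bipyramid has two axial and three equatorial sites, which are chemically inequivalent.
There are 4 geometric isomers: py equatorial, N3 axial; py axial, N3 axial; py equatorial, N3 equatorial; py axial, N3 equatorial.
Each arrangement has an internal mirror plane or centre of symmetry, so none is chiral.

4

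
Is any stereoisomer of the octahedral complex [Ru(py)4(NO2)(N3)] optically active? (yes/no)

In an octahedral complex each vertex has one trans partner and four cis neighbours.
The distinct arrangements are (2 in all): NO2 and N3 mutually trans; NO2 and N3 mutually cis.
Each arrangement has an internal mirror plane or centre of symmetry, so none is chiral.

no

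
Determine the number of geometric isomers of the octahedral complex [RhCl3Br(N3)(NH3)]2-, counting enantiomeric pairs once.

4

In an octahedral complex each vertex has one trans partner and four cis neighbours.
The distinct arrangements are (4 in all): Cl mer (3 arrangements); Cl fac (chiral).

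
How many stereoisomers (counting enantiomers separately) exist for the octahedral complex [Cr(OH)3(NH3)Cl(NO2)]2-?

5

An octahedron has six vertices in three trans pairs; every non-trans pair is cis.
Working through the distinct placements yields 4 geometric isomers: OH mer (3 arrangements); OH fac (chiral).
One of these lacks any improper symmetry element and so occurs as an enantiomeric pair, giving 4 + 1 = 5 stereoisomers in total.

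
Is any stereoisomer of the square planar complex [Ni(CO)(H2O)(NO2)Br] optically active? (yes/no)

Working through the distinct placements yields 3 geometric isomers: (Br/H2O trans, CO/NO2 trans); (Br/NO2 trans, CO/H2O trans); (Br/CO trans, H2O/NO2 trans).
Each arrangement has an internal mirror plane or centre of symmetry, so none is chiral.

no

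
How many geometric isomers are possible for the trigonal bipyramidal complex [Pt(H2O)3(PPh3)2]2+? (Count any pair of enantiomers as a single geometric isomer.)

3

There are 3 geometric isomers: PPh3 both equatorial; PPh3 one axial, one equatorial; PPh3 both axial.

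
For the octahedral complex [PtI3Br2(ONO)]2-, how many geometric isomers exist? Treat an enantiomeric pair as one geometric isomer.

3

The six octahedral sites form three mutually perpendicular trans pairs.
Systematic placement gives 3 geometric isomers: I mer, Br trans; I fac, Br cis; I mer, Br cis.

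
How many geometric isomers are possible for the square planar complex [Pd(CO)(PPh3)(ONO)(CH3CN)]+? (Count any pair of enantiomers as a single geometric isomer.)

In a square planar complex each vertex has one trans partner and two cis neighbours.
The distinct arrangements are (3 in all): (CH3CN/ONO trans, CO/PPh3 trans); (CH3CN/PPh3 trans, CO/ONO trans); (CH3CN/CO trans, ONO/PPh3 trans).

3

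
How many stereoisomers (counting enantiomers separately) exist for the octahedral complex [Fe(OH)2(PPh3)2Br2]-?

6

Working through the distinct placements yields 5 geometric isomers: OH trans, PPh3 trans, Br trans; OH cis, PPh3 cis, Br trans; OH cis, PPh3 trans, Br cis; OH cis, PPh3 cis, Br cis (chiral); OH trans, PPh3 cis, Br cis.
One of these lacks any improper symmetry element and so occurs as an enantiomeric pair, giving 5 + 1 = 6 stereoisomers in total.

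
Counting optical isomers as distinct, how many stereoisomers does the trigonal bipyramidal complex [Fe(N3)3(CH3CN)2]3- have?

3

In a trigonal bipyramid the two axial positions differ from the three equatorial ones.
The distinct arrangements are (3 in all): CH3CN both axial; CH3CN one axial, one equatorial; CH3CN both equatorial.
Each arrangement has an internal mirror plane or centre of symmetry, so none is chiral.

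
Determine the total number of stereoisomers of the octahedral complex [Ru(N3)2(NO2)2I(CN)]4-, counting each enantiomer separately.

8

In an octahedral complex each vertex has one trans partner and four cis neighbours.
There are 6 geometric isomers: N3 trans, NO2 trans; N3 cis, NO2 cis (3 arrangements, 2 chiral); N3 cis, NO2 trans; N3 trans, NO2 cis.
Of these, 2 lack any improper symmetry element and so occur as enantiomeric pairs, giving 6 + 2 = 8 stereoisomers in total.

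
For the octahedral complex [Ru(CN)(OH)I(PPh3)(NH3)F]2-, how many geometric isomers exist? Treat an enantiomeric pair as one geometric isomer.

The six octahedral sites form three mutually perpendicular trans pairs.
Exhaustive case analysis gives 15 geometric isomers.

15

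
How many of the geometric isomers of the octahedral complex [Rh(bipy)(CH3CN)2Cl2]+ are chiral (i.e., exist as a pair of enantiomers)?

1

Each bipy is bidentate and must span two cis positions.
There are 3 geometric isomers: CH3CN trans, Cl cis; CH3CN cis, Cl cis (chiral); CH3CN cis, Cl trans.
One of these lacks any improper symmetry element and so occurs as an enantiomeric pair, giving 3 + 1 = 4 stereoisomers in total.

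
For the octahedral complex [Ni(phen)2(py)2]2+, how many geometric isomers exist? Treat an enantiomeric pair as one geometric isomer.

In an octahedral complex each vertex has one trans partner and four cis neighbours.
Each phen is bidentate and must span two cis positions.
Systematic placement gives 2 geometric isomers: py trans; py cis (chiral).

2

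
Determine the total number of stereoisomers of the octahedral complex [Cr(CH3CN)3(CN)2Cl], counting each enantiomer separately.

In an octahedral complex each vertex has one trans partner and four cis neighbours.
The distinct arrangements are (3 in all): CH3CN mer, CN cis; CH3CN mer, CN trans; CH3CN fac, CN cis.
Each arrangement has an internal mirror plane or centre of symmetry, so none is chiral.

3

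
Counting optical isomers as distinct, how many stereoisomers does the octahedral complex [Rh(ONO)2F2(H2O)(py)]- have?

In an octahedral complex each vertex has one trans partner and four cis neighbours.
There are 6 geometric isomers: ONO cis, F trans; ONO trans, F trans; ONO cis, F cis (3 arrangements, 2 chiral); ONO trans, F cis.
Of these, 2 lack any improper symmetry element and so occur as enantiomeric pairs, giving 6 + 2 = 8 stereoisomers in total.

8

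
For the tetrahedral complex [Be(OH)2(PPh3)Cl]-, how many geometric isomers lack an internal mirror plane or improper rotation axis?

0

In a tetrahedral complex all four positions are equivalent and every pair of ligands is adjacent — there is no cis/trans distinction.
Only one geometric arrangement is possible.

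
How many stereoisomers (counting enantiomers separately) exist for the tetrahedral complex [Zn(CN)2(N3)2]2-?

1

In a tetrahedral complex all four positions are equivalent and every pair of ligands is adjacent — there is no cis/trans distinction.
Only one geometric arrangement is possible.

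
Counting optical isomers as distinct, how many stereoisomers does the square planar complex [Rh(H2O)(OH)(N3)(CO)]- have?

3

Working through the distinct placements yields 3 geometric isomers: (CO/N3 trans, H2O/OH trans); (CO/OH trans, H2O/N3 trans); (CO/H2O trans, N3/OH trans).
Each arrangement has an internal mirror plane or centre of symmetry, so none is chiral.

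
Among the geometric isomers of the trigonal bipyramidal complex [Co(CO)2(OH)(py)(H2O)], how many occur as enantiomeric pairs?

A trigonal bipyramid has two axial and three equatorial sites, which are chemically inequivalent.
Exhaustive case analysis gives 7 geometric isomers.
Of these, 3 lack any improper symmetry element and so occur as enantiomeric pairs, giving 7 + 3 = 10 stereoisomers in total.

3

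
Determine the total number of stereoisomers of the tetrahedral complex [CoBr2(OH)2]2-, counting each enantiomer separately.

All four vertices of a tetrahedron are equivalent and mutually adjacent, so cis/trans isomerism cannot arise.
Only one geometric arrangement is possible.

1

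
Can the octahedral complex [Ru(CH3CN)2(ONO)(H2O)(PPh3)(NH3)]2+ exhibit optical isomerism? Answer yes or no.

The six octahedral sites form three mutually perpendicular trans pairs.
Exhaustive case analysis gives 9 geometric isomers.
Of these, 6 lack any improper symmetry element and so occur as enantiomeric pairs, giving 9 + 6 = 15 stereoisomers in total.

yes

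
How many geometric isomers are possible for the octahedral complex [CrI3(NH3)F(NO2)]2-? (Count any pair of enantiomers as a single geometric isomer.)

The six octahedral sites form three mutually perpendicular trans pairs.
Systematic placement gives 4 geometric isomers: I mer (3 arrangements); I fac (chiral).

4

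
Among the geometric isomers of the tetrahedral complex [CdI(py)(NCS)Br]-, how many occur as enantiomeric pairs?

1

In a tetrahedral complex all four positions are equivalent and every pair of ligands is adjacent — there is no cis/trans distinction.
Only one geometric arrangement is possible; it has no improper symmetry element, so it exists as a pair of enantiomers (2 stereoisomers).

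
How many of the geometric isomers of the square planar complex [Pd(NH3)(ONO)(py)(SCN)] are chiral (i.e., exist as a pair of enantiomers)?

A square has two trans pairs of vertices; adjacent vertices are cis.
Systematic placement gives 3 geometric isomers: (NH3/SCN trans, ONO/py trans); (NH3/py trans, ONO/SCN trans); (NH3/ONO trans, SCN/py trans).
Each arrangement has an internal mirror plane or centre of symmetry, so none is chiral.

0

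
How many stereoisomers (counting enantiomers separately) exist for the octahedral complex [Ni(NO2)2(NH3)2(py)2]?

The six octahedral sites form three mutually perpendicular trans pairs.
Working through the distinct placements yields 5 geometric isomers: NO2 trans, NH3 trans, py trans; NO2 cis, NH3 trans, py cis; NO2 cis, NH3 cis, py trans; NO2 cis, NH3 cis, py cis (chiral); NO2 trans, NH3 cis, py cis.
One of these lacks any improper symmetry element and so occurs as an enantiomeric pair, giving 5 + 1 = 6 stereoisomers in total.

6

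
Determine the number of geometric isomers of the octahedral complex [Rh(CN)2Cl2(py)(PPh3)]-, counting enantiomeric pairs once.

6

The six octahedral sites form three mutually perpendicular trans pairs.
Working through the distinct placements yields 6 geometric isomers: CN trans, Cl trans; CN trans, Cl cis; CN cis, Cl cis (3 arrangements, 2 chiral); CN cis, Cl trans.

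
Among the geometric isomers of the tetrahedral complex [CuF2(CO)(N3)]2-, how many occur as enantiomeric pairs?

0

All four vertices of a tetrahedron are equivalent and mutually adjacent, so cis/trans isomerism cannot arise.
Only one geometric arrangement is possible.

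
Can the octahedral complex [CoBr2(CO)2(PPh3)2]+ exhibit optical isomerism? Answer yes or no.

There are 5 geometric isomers: Br trans, CO trans, PPh3 trans; Br trans, CO cis, PPh3 cis; Br cis, CO cis, PPh3 trans; Br cis, CO cis, PPh3 cis (chiral); Br cis, CO trans, PPh3 cis.
One of these lacks any improper symmetry element and so occurs as an enantiomeric pair, giving 5 + 1 = 6 stereoisomers in total.

yes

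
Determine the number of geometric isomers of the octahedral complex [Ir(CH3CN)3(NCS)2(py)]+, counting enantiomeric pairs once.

3

The six octahedral sites form three mutually perpendicular trans pairs.
Systematic placement gives 3 geometric isomers: CH3CN mer, NCS cis; CH3CN mer, NCS trans; CH3CN fac, NCS cis.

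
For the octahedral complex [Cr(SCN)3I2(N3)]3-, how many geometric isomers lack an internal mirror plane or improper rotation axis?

0

The six octahedral sites form three mutually perpendicular trans pairs.
There are 3 geometric isomers: SCN mer, I trans; SCN mer, I cis; SCN fac, I cis.
Each arrangement has an internal mirror plane or centre of symmetry, so none is chiral.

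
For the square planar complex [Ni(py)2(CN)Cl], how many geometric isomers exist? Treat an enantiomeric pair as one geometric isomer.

Systematic placement gives 2 geometric isomers: py cis; py trans.

2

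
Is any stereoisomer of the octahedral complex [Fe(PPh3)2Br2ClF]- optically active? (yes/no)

The six octahedral sites form three mutually perpendicular trans pairs.
Systematic placement gives 6 geometric isomers: PPh3 trans, Br trans; PPh3 cis, Br trans; PPh3 trans, Br cis; PPh3 cis, Br cis (3 arrangements, 2 chiral).
Of these, 2 lack any improper symmetry element and so occur as enantiomeric pairs, giving 6 + 2 = 8 stereoisomers in total.

yes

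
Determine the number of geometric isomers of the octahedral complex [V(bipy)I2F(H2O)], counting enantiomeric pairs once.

4

Each bipy is bidentate and must span two cis positions.
There are 4 geometric isomers: I cis (3 arrangements, 2 chiral); I trans.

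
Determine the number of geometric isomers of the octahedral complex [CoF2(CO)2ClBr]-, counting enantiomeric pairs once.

An octahedron has six vertices in three trans pairs; every non-trans pair is cis.
Working through the distinct placements yields 6 geometric isomers: F trans, CO cis; F cis, CO cis (3 arrangements, 2 chiral); F trans, CO trans; F cis, CO trans.

6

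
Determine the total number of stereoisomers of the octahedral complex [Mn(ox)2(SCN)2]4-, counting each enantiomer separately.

The six octahedral sites form three mutually perpendicular trans pairs.
Each ox is bidentate and must span two cis positions.
Working through the distinct placements yields 2 geometric isomers: SCN trans; SCN cis (chiral).
One of these lacks any improper symmetry element and so occurs as an enantiomeric pair, giving 2 + 1 = 3 stereoisomers in total.

3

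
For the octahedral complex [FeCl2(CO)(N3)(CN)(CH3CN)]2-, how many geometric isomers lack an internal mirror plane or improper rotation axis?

6

The six octahedral sites form three mutually perpendicular trans pairs.
Exhaustive case analysis gives 9 geometric isomers.
Of these, 6 lack any improper symmetry element and so occur as enantiomeric pairs, giving 9 + 6 = 15 stereoisomers in total.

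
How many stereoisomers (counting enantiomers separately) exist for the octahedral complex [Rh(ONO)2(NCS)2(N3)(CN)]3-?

8

There are 6 geometric isomers: ONO trans, NCS trans; ONO cis, NCS cis (3 arrangements, 2 chiral); ONO trans, NCS cis; ONO cis, NCS trans.
Of these, 2 lack any improper symmetry element and so occur as enantiomeric pairs, giving 6 + 2 = 8 stereoisomers in total.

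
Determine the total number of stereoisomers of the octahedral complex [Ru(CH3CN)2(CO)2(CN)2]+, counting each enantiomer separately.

6

Systematic placement gives 5 geometric isomers: CH3CN trans, CO trans, CN trans; CH3CN trans, CO cis, CN cis; CH3CN cis, CO trans, CN cis; CH3CN cis, CO cis, CN cis (chiral); CH3CN cis, CO cis, CN trans.
One of these lacks any improper symmetry element and so occurs as an enantiomeric pair, giving 5 + 1 = 6 stereoisomers in total.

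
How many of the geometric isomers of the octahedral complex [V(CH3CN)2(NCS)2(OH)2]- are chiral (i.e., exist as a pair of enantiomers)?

1

The six octahedral sites form three mutually perpendicular trans pairs.
There are 5 geometric isomers: CH3CN trans, NCS trans, OH trans; CH3CN trans, NCS cis, OH cis; CH3CN cis, NCS cis, OH trans; CH3CN cis, NCS cis, OH cis (chiral); CH3CN cis, NCS trans, OH cis.
One of these lacks any improper symmetry element and so occurs as an enantiomeric pair, giving 5 + 1 = 6 stereoisomers in total.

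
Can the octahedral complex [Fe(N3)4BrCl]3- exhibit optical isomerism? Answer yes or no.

In an octahedral complex each vertex has one trans partner and four cis neighbours.
Working through the distinct placements yields 2 geometric isomers: Br and Cl mutually trans; Br and Cl mutually cis.
Each arrangement has an internal mirror plane or centre of symmetry, so none is chiral.

no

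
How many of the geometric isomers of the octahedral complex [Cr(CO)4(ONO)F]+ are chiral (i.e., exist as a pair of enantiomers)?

There are 2 geometric isomers: ONO and F mutually trans; ONO and F mutually cis.
Each arrangement has an internal mirror plane or centre of symmetry, so none is chiral.

0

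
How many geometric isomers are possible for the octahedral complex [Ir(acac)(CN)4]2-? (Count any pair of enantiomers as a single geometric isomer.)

An octahedron has six vertices in three trans pairs; every non-trans pair is cis.
Each acac is bidentate and must span two cis positions.
Only one geometric arrangement is possible.

1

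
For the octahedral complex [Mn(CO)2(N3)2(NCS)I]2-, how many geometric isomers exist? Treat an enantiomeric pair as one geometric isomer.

6

The six octahedral sites form three mutually perpendicular trans pairs.
Working through the distinct placements yields 6 geometric isomers: CO trans, N3 cis; CO trans, N3 trans; CO cis, N3 cis (3 arrangements, 2 chiral); CO cis, N3 trans.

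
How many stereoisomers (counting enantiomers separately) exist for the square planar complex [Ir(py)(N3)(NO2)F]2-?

3

In a square planar complex each vertex has one trans partner and two cis neighbours.
The distinct arrangements are (3 in all): (F/NO2 trans, N3/py trans); (F/py trans, N3/NO2 trans); (F/N3 trans, NO2/py trans).
Each arrangement has an internal mirror plane or centre of symmetry, so none is chiral.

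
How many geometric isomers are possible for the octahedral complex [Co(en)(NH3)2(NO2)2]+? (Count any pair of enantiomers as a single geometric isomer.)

3

An octahedron has six vertices in three trans pairs; every non-trans pair is cis.
Each en is bidentate and must span two cis positions.
Systematic placement gives 3 geometric isomers: NH3 trans, NO2 cis; NH3 cis, NO2 cis (chiral); NH3 cis, NO2 trans.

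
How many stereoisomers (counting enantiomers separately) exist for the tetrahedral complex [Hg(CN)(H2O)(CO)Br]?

2

All four vertices of a tetrahedron are equivalent and mutually adjacent, so cis/trans isomerism cannot arise.
Only one geometric arrangement is possible; it has no improper symmetry element, so it exists as a pair of enantiomers (2 stereoisomers).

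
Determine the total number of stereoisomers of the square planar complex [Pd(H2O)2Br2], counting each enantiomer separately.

2

In a square planar complex each vertex has one trans partner and two cis neighbours.
The distinct arrangements are (2 in all): H2O cis; H2O trans.
Each arrangement has an internal mirror plane or centre of symmetry, so none is chiral.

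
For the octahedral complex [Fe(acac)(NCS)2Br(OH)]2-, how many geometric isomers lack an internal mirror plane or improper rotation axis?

2

The six octahedral sites form three mutually perpendicular trans pairs.
Each acac is bidentate and must span two cis positions.
Systematic placement gives 4 geometric isomers: NCS cis (3 arrangements, 2 chiral); NCS trans.
Of these, 2 lack any improper symmetry element and so occur as enantiomeric pairs, giving 4 + 2 = 6 stereoisomers in total.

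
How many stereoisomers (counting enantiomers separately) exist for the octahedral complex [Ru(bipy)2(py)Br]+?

The six octahedral sites form three mutually perpendicular trans pairs.
Each bipy is bidentate and must span two cis positions.
There are 2 geometric isomers: py and Br mutually cis (chiral); py and Br mutually trans.
One of these lacks any improper symmetry element and so occurs as an enantiomeric pair, giving 2 + 1 = 3 stereoisomers in total.

3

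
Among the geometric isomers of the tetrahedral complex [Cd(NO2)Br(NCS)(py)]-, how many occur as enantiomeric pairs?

All four vertices of a tetrahedron are equivalent and mutually adjacent, so cis/trans isomerism cannot arise.
Only one geometric arrangement is possible; it has no improper symmetry element, so it exists as a pair of enantiomers (2 stereoisomers).

1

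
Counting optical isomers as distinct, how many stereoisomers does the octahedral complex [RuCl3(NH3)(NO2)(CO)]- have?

5

Systematic placement gives 4 geometric isomers: Cl mer (3 arrangements); Cl fac (chiral).
One of these lacks any improper symmetry element and so occurs as an enantiomeric pair, giving 4 + 1 = 5 stereoisomers in total.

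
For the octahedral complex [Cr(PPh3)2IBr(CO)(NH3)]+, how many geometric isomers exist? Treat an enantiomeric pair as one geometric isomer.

In an octahedral complex each vertex has one trans partner and four cis neighbours.
Systematic enumeration (placing each ligand type in turn and discarding arrangements equivalent by rotation or reflection) gives 9 geometric isomers.

9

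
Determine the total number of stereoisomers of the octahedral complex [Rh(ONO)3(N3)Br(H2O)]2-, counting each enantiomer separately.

5

In an octahedral complex each vertex has one trans partner and four cis neighbours.
Systematic placement gives 4 geometric isomers: ONO mer (3 arrangements); ONO fac (chiral).
One of these lacks any improper symmetry element and so occurs as an enantiomeric pair, giving 4 + 1 = 5 stereoisomers in total.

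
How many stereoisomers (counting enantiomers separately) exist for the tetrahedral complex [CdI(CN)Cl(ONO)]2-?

2

All four vertices of a tetrahedron are equivalent and mutually adjacent, so cis/trans isomerism cannot arise.
Only one geometric arrangement is possible; it has no improper symmetry element, so it exists as a pair of enantiomers (2 stereoisomers).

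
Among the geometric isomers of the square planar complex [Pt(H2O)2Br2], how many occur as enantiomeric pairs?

The distinct arrangements are (2 in all): H2O cis; H2O trans.
Each arrangement has an internal mirror plane or centre of symmetry, so none is chiral.

0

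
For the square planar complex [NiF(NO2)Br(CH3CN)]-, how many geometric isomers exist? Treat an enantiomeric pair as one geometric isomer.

3

Working through the distinct placements yields 3 geometric isomers: (Br/F trans, CH3CN/NO2 trans); (Br/NO2 trans, CH3CN/F trans); (Br/CH3CN trans, F/NO2 trans).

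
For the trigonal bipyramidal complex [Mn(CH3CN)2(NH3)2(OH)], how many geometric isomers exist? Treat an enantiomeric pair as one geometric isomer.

5

In a trigonal bipyramid the two axial positions differ from the three equatorial ones.
Exhaustive case analysis gives 5 geometric isomers.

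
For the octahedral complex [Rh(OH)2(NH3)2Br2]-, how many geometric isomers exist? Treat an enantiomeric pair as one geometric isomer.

5

The six octahedral sites form three mutually perpendicular trans pairs.
Systematic placement gives 5 geometric isomers: OH trans, NH3 trans, Br trans; OH cis, NH3 cis, Br trans; OH trans, NH3 cis, Br cis; OH cis, NH3 cis, Br cis (chiral); OH cis, NH3 trans, Br cis.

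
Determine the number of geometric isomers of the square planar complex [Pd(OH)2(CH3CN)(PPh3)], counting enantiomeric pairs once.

2

There are 2 geometric isomers: OH cis; OH trans.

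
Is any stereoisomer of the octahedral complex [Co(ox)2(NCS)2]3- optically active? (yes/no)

yes

In an octahedral complex each vertex has one trans partner and four cis neighbours.
Each ox is bidentate and must span two cis positions.
Working through the distinct placements yields 2 geometric isomers: NCS trans; NCS cis (chiral).
One of these lacks any improper symmetry element and so occurs as an enantiomeric pair, giving 2 + 1 = 3 stereoisomers in total.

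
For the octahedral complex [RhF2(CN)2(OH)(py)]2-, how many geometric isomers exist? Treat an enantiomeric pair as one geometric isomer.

In an octahedral complex each vertex has one trans partner and four cis neighbours.
The distinct arrangements are (6 in all): F trans, CN trans; F cis, CN trans; F cis, CN cis (3 arrangements, 2 chiral); F trans, CN cis.

6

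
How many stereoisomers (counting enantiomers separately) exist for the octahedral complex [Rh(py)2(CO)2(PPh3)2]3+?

The six octahedral sites form three mutually perpendicular trans pairs.
Working through the distinct placements yields 5 geometric isomers: py trans, CO trans, PPh3 trans; py cis, CO trans, PPh3 cis; py trans, CO cis, PPh3 cis; py cis, CO cis, PPh3 cis (chiral); py cis, CO cis, PPh3 trans.
One of these lacks any improper symmetry element and so occurs as an enantiomeric pair, giving 5 + 1 = 6 stereoisomers in total.

6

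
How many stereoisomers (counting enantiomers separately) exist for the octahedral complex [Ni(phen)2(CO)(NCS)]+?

Each phen is bidentate and must span two cis positions.
Systematic placement gives 2 geometric isomers: CO and NCS mutually trans; CO and NCS mutually cis (chiral).
One of these lacks any improper symmetry element and so occurs as an enantiomeric pair, giving 2 + 1 = 3 stereoisomers in total.

3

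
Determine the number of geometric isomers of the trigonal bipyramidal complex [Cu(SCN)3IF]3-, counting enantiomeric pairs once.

A trigonal bipyramid has two axial and three equatorial sites, which are chemically inequivalent.
Systematic placement gives 4 geometric isomers: I axial, F axial; I equatorial, F axial; I axial, F equatorial; I equatorial, F equatorial.

4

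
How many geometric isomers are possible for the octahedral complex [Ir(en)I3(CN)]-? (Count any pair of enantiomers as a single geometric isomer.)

Each en is bidentate and must span two cis positions.
Working through the distinct placements yields 2 geometric isomers: I fac; I mer.

2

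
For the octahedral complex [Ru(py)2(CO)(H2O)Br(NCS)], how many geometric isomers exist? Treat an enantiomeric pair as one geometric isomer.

9

An octahedron has six vertices in three trans pairs; every non-trans pair is cis.
Exhaustive case analysis gives 9 geometric isomers.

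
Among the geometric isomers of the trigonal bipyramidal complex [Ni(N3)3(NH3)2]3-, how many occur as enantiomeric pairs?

In a trigonal bipyramid the two axial positions differ from the three equatorial ones.
There are 3 geometric isomers: NH3 both equatorial; NH3 one axial, one equatorial; NH3 both axial.
Each arrangement has an internal mirror plane or centre of symmetry, so none is chiral.

0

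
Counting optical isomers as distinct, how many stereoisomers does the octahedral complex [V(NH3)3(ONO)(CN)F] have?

In an octahedral complex each vertex has one trans partner and four cis neighbours.
There are 4 geometric isomers: NH3 mer (3 arrangements); NH3 fac (chiral).
One of these lacks any improper symmetry element and so occurs as an enantiomeric pair, giving 4 + 1 = 5 stereoisomers in total.

5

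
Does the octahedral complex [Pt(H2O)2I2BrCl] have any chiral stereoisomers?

The six octahedral sites form three mutually perpendicular trans pairs.
The distinct arrangements are (6 in all): H2O trans, I trans; H2O cis, I cis (3 arrangements, 2 chiral); H2O cis, I trans; H2O trans, I cis.
Of these, 2 lack any improper symmetry element and so occur as enantiomeric pairs, giving 6 + 2 = 8 stereoisomers in total.

yes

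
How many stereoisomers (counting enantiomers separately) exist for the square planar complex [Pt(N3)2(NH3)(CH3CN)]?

The distinct arrangements are (2 in all): N3 cis; N3 trans.
Each arrangement has an internal mirror plane or centre of symmetry, so none is chiral.

2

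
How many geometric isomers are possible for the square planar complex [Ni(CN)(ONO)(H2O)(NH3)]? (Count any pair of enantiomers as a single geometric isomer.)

Systematic placement gives 3 geometric isomers: (CN/NH3 trans, H2O/ONO trans); (CN/ONO trans, H2O/NH3 trans); (CN/H2O trans, NH3/ONO trans).

3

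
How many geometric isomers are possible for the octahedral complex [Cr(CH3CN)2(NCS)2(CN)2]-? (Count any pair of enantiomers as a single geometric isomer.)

Systematic placement gives 5 geometric isomers: CH3CN trans, NCS trans, CN trans; CH3CN trans, NCS cis, CN cis; CH3CN cis, NCS trans, CN cis; CH3CN cis, NCS cis, CN cis (chiral); CH3CN cis, NCS cis, CN trans.

5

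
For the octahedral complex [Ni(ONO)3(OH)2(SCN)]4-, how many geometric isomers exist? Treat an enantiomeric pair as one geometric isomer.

The six octahedral sites form three mutually perpendicular trans pairs.
Systematic placement gives 3 geometric isomers: ONO mer, OH trans; ONO fac, OH cis; ONO mer, OH cis.

3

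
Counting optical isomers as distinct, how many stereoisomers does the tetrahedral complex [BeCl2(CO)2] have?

All four vertices of a tetrahedron are equivalent and mutually adjacent, so cis/trans isomerism cannot arise.
Only one geometric arrangement is possible.

1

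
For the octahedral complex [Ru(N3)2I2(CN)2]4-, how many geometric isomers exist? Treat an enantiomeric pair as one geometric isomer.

5

In an octahedral complex each vertex has one trans partner and four cis neighbours.
Systematic placement gives 5 geometric isomers: N3 trans, I trans, CN trans; N3 cis, I cis, CN trans; N3 trans, I cis, CN cis; N3 cis, I cis, CN cis (chiral); N3 cis, I trans, CN cis.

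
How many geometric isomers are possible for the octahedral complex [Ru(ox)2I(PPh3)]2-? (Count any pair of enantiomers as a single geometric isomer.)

Each ox is bidentate and must span two cis positions.
The distinct arrangements are (2 in all): I and PPh3 mutually trans; I and PPh3 mutually cis (chiral).

2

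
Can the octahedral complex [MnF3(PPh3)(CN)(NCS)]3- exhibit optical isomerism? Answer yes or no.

The six octahedral sites form three mutually perpendicular trans pairs.
Systematic placement gives 4 geometric isomers: F mer (3 arrangements); F fac (chiral).
One of these lacks any improper symmetry element and so occurs as an enantiomeric pair, giving 4 + 1 = 5 stereoisomers in total.

yes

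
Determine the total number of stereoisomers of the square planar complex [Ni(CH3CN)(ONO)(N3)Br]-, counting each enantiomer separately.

3

The distinct arrangements are (3 in all): (Br/N3 trans, CH3CN/ONO trans); (Br/ONO trans, CH3CN/N3 trans); (Br/CH3CN trans, N3/ONO trans).
Each arrangement has an internal mirror plane or centre of symmetry, so none is chiral.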